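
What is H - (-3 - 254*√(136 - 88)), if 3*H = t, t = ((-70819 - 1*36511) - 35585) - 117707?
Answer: -86871 + 1016*√3 ≈ -85111.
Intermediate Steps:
t = -260622 (t = ((-70819 - 36511) - 35585) - 117707 = (-107330 - 35585) - 117707 = -142915 - 117707 = -260622)
H = -86874 (H = (⅓)*(-260622) = -86874)
H - (-3 - 254*√(136 - 88)) = -86874 - (-3 - 254*√(136 - 88)) = -86874 - (-3 - 1016*√3) = -86874 + (3 + 1016*√3) = -86871 + 1016*√3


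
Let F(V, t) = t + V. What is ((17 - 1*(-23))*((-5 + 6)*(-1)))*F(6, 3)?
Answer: -360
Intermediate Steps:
F(V, t) = V + t
((17 - 1*(-23))*((-5 + 6)*(-1)))*F(6, 3) = ((17 - 1*(-23))*((-5 + 6)*(-1)))*(6 + 3) = ((17 + 23)*(1*(-1)))*9 = (40*(-1))*9 = -40*9 = -360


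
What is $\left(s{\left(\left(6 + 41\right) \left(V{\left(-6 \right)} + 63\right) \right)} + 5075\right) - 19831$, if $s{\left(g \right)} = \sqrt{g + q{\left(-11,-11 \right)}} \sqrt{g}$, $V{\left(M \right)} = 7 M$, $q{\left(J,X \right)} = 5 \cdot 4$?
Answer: $-14756 + \sqrt{993909} \approx -13759.0$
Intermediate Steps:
$q{\left(J,X \right)} = 20$
$s{\left(g \right)} = \sqrt{g} \sqrt{20 + g}$ ($s{\left(g \right)} = \sqrt{g + 20} \sqrt{g} = \sqrt{20 + g} \sqrt{g} = \sqrt{g} \sqrt{20 + g}$)
$\left(s{\left(\left(6 + 41\right) \left(V{\left(-6 \right)} + 63\right) \right)} + 5075\right) - 19831 = \left(\sqrt{\left(6 + 41\right) \left(7 \left(-6\right) + 63\right)} \sqrt{20 + \left(6 + 41\right) \left(7 \left(-6\right) + 63\right)} + 5075\right) - 19831 = \left(\sqrt{47 \left(-42 + 63\right)} \sqrt{20 + 47 \left(-42 + 63\right)} + 5075\right) - 19831 = \left(\sqrt{47 \cdot 21} \sqrt{20 + 47 \cdot 21} + 5075\right) - 19831 = \left(\sqrt{987} \sqrt{20 + 987} + 5075\right) - 19831 = \left(\sqrt{987} \sqrt{1007} + 5075\right) - 19831 = \left(\sqrt{993909} + 5075\right) - 19831 = \left(5075 + \sqrt{993909}\right) - 19831 = -14756 + \sqrt{993909}$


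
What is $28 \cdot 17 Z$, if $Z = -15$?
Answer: $-7140$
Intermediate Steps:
$28 \cdot 17 Z = 28 \cdot 17 \left(-15\right) = 476 \left(-15\right) = -7140$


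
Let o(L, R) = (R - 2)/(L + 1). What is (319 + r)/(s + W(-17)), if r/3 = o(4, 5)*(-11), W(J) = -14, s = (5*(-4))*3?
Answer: -748/185 ≈ -4.0432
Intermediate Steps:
s = -60 (s = -20*3 = -60)
o(L, R) = (-2 + R)/(1 + L)
r = -99/5 (r = 3*(((-2 + 5)/(1 + 4))*(-11)) = 3*((3/5)*(-11)) = 3*(((⅕)*3)*(-11)) = 3*((⅗)*(-11)) = 3*(-33/5) = -99/5 ≈ -19.800)
(319 + r)/(s + W(-17)) = (319 - 99/5)/(-60 - 14) = (1496/5)/(-74) = (1496/5)*(-1/74) = -748/185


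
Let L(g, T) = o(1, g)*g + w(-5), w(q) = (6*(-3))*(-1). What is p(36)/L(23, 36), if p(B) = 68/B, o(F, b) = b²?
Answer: 17/109665 ≈ 0.00015502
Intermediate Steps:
w(q) = 18 (w(q) = -18*(-1) = 18)
L(g, T) = 18 + g³ (L(g, T) = g²*g + 18 = g³ + 18 = 18 + g³)
p(36)/L(23, 36) = (68/36)/(18 + 23³) = (68*(1/36))/(18 + 12167) = (17/9)/12185 = (17/9)*(1/12185) = 17/109665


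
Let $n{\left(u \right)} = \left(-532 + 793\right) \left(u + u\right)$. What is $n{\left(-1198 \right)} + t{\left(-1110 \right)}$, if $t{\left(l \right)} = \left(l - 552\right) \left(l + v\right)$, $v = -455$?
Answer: $1975674$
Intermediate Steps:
$t{\left(l \right)} = \left(-552 + l\right) \left(-455 + l\right)$ ($t{\left(l \right)} = \left(l - 552\right) \left(l - 455\right) = \left(-552 + l\right) \left(-455 + l\right)$)
$n{\left(u \right)} = 522 u$ ($n{\left(u \right)} = 261 \cdot 2 u = 522 u$)
$n{\left(-1198 \right)} + t{\left(-1110 \right)} = 522 \left(-1198\right) + \left(251160 + \left(-1110\right)^{2} - -1117770\right) = -625356 + \left(251160 + 1232100 + 1117770\right) = -625356 + 2601030 = 1975674$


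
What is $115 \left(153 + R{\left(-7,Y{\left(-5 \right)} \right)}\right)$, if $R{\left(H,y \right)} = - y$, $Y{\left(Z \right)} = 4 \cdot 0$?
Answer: $17595$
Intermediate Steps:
$Y{\left(Z \right)} = 0$
$115 \left(153 + R{\left(-7,Y{\left(-5 \right)} \right)}\right) = 115 \left(153 - 0\right) = 115 \left(153 + 0\right) = 115 \cdot 153 = 17595$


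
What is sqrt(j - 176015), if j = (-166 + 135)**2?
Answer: I*sqrt(175054) ≈ 418.39*I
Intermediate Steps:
j = 961 (j = (-31)**2 = 961)
sqrt(j - 176015) = sqrt(961 - 176015) = sqrt(-175054) = I*sqrt(175054)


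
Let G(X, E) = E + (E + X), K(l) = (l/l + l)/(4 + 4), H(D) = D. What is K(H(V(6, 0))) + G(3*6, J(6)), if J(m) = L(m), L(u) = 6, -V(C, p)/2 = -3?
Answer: 247/8 ≈ 30.875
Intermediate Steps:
V(C, p) = 6 (V(C, p) = -2*(-3) = 6)
J(m) = 6
K(l) = ⅛ + l/8 (K(l) = (1 + l)/8 = (1 + l)*(⅛) = ⅛ + l/8)
G(X, E) = X + 2*E
K(H(V(6, 0))) + G(3*6, J(6)) = (⅛ + (⅛)*6) + (3*6 + 2*6) = (⅛ + ¾) + (18 + 12) = 7/8 + 30 = 247/8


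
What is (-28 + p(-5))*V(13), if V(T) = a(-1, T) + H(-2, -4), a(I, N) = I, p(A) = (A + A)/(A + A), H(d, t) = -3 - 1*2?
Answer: 162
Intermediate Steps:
H(d, t) = -5 (H(d, t) = -3 - 2 = -5)
p(A) = 1 (p(A) = (2*A)/((2*A)) = (2*A)*(1/(2*A)) = 1)
V(T) = -6 (V(T) = -1 - 5 = -6)
(-28 + p(-5))*V(13) = (-28 + 1)*(-6) = -27*(-6) = 162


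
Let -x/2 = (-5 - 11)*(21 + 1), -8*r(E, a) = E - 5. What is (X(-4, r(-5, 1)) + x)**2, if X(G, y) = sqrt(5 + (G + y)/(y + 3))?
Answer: (11968 + sqrt(1258))**2/289 ≈ 4.9856e+5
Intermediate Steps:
r(E, a) = 5/8 - E/8 (r(E, a) = -(E - 5)/8 = -(-5 + E)/8 = 5/8 - E/8)
X(G, y) = sqrt(5 + (G + y)/(3 + y))
x = 704 (x = -2*(-5 - 11)*(21 + 1) = -(-32)*22 = -2*(-352) = 704)
(X(-4, r(-5, 1)) + x)**2 = (sqrt((15 - 4 + 6*(5/8 - 1/8*(-5)))/(3 + (5/8 - 1/8*(-5)))) + 704)**2 = (sqrt((15 - 4 + 6*(5/8 + 5/8))/(3 + (5/8 + 5/8))) + 704)**2 = (sqrt((15 - 4 + 6*(5/4))/(3 + 5/4)) + 704)**2 = (sqrt((15 - 4 + 15/2)/(17/4)) + 704)**2 = (sqrt((4/17)*(37/2)) + 704)**2 = (sqrt(74/17) + 704)**2 = (sqrt(1258)/17 + 704)**2 = (704 + sqrt(1258)/17)**2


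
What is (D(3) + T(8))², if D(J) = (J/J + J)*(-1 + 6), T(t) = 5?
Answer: 625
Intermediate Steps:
D(J) = 5 + 5*J (D(J) = (1 + J)*5 = 5 + 5*J)
(D(3) + T(8))² = ((5 + 5*3) + 5)² = ((5 + 15) + 5)² = (20 + 5)² = 25² = 625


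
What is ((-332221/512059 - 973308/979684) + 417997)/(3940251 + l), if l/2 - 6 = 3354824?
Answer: 52422470770015149/1335647963064141829 ≈ 0.039249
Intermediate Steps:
l = 6709660 (l = 12 + 2*3354824 = 12 + 6709648 = 6709660)
((-332221/512059 - 973308/979684) + 417997)/(3940251 + l) = ((-332221/512059 - 973308/979684) + 417997)/(3940251 + 6709660) = ((-332221*1/512059 - 973308*1/979684) + 417997)/10649911 = ((-332221/512059 - 243327/244921) + 417997)*(1/10649911) = (-205965679834/125414002339 + 417997)*(1/10649911) = (52422470770015149/125414002339)*(1/10649911) = 52422470770015149/1335647963064141829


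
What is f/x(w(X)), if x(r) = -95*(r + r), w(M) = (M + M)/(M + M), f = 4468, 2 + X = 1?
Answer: -2234/95 ≈ -23.516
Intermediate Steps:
X = -1 (X = -2 + 1 = -1)
w(M) = 1 (w(M) = (2*M)/((2*M)) = (2*M)*(1/(2*M)) = 1)
x(r) = -190*r
f/x(w(X)) = 4468/((-190*1)) = 4468/(-190) = 4468*(-1/190) = -2234/95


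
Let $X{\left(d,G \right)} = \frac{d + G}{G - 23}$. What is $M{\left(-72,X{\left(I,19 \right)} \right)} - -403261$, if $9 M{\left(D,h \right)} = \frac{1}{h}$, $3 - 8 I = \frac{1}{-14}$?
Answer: $\frac{7879316231}{19539} \approx 4.0326 \cdot 10^{5}$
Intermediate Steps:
$I = \frac{43}{112}$ ($I = \frac{3}{8} - \frac{1}{8 \left(-14\right)} = \frac{3}{8} - - \frac{1}{112} = \frac{3}{8} + \frac{1}{112} = \frac{43}{112} \approx 0.38393$)
$X{\left(d,G \right)} = \frac{G + d}{-23 + G}$
$M{\left(D,h \right)} = \frac{1}{9 h}$
$M{\left(-72,X{\left(I,19 \right)} \right)} - -403261 = \frac{1}{9 \frac{19 + \frac{43}{112}}{-23 + 19}} - -403261 = \frac{1}{9 \frac{1}{-4} \cdot \frac{2171}{112}} + 403261 = \frac{1}{9 \left(\left(- \frac{1}{4}\right) \frac{2171}{112}\right)} + 403261 = \frac{1}{9 \left(- \frac{2171}{448}\right)} + 403261 = \frac{1}{9} \left(- \frac{448}{2171}\right) + 403261 = - \frac{448}{19539} + 403261 = \frac{7879316231}{19539}$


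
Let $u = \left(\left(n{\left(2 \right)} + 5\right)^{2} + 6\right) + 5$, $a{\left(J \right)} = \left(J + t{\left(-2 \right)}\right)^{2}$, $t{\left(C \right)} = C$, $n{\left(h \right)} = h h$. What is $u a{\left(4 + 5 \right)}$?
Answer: $4508$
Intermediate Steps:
$n{\left(h \right)} = h^{2}$
$a{\left(J \right)} = \left(-2 + J\right)^{2}$ ($a{\left(J \right)} = \left(J - 2\right)^{2} = \left(-2 + J\right)^{2}$)
$u = 92$ ($u = \left(\left(2^{2} + 5\right)^{2} + 6\right) + 5 = \left(\left(4 + 5\right)^{2} + 6\right) + 5 = \left(9^{2} + 6\right) + 5 = \left(81 + 6\right) + 5 = 87 + 5 = 92$)
$u a{\left(4 + 5 \right)} = 92 \left(-2 + \left(4 + 5\right)\right)^{2} = 92 \left(-2 + 9\right)^{2} = 92 \cdot 7^{2} = 92 \cdot 49 = 4508$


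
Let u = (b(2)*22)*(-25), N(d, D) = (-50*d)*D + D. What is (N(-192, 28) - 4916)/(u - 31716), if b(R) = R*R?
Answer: -65978/8479 ≈ -7.7813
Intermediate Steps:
b(R) = R²
N(d, D) = D - 50*D*d (N(d, D) = -50*D*d + D = D - 50*D*d)
u = -2200 (u = (2²*22)*(-25) = (4*22)*(-25) = 88*(-25) = -2200)
(N(-192, 28) - 4916)/(u - 31716) = (28*(1 - 50*(-192)) - 4916)/(-2200 - 31716) = (28*(1 + 9600) - 4916)/(-33916) = (28*9601 - 4916)*(-1/33916) = (268828 - 4916)*(-1/33916) = 263912*(-1/33916) = -65978/8479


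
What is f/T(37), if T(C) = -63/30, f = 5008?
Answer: -50080/21 ≈ -2384.8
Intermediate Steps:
T(C) = -21/10 (T(C) = -63*1/30 = -21/10)
f/T(37) = 5008/(-21/10) = 5008*(-10/21) = -50080/21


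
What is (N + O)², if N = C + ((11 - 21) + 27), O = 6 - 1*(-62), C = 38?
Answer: 15129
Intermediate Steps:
O = 68 (O = 6 + 62 = 68)
N = 55 (N = 38 + ((11 - 21) + 27) = 38 + (-10 + 27) = 38 + 17 = 55)
(N + O)² = (55 + 68)² = 123² = 15129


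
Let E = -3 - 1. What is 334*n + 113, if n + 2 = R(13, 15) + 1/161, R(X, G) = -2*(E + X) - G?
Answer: -1863563/161 ≈ -11575.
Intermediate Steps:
E = -4
R(X, G) = 8 - G - 2*X (R(X, G) = -2*(-4 + X) - G = (8 - 2*X) - G = 8 - G - 2*X)
n = -5634/161 (n = -2 + ((8 - 1*15 - 2*13) + 1/161) = -2 + ((8 - 15 - 26) + 1/161) = -2 + (-33 + 1/161) = -2 - 5312/161 = -5634/161 ≈ -34.994)
334*n + 113 = 334*(-5634/161) + 113 = -1881756/161 + 113 = -1863563/161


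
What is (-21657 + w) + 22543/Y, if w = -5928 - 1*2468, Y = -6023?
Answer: -181031762/6023 ≈ -30057.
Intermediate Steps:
w = -8396 (w = -5928 - 2468 = -8396)
(-21657 + w) + 22543/Y = (-21657 - 8396) + 22543/(-6023) = -30053 + 22543*(-1/6023) = -30053 - 22543/6023 = -181031762/6023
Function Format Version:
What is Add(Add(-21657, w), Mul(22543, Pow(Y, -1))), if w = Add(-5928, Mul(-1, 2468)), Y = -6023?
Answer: Rational(-181031762, 6023) ≈ -30057.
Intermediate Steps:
w = -8396 (w = Add(-5928, -2468) = -8396)
Add(Add(-21657, w), Mul(22543, Pow(Y, -1))) = Add(Add(-21657, -8396), Mul(22543, Pow(-6023, -1))) = Add(-30053, Mul(22543, Rational(-1, 6023))) = Add(-30053, Rational(-22543, 6023)) = Rational(-181031762, 6023)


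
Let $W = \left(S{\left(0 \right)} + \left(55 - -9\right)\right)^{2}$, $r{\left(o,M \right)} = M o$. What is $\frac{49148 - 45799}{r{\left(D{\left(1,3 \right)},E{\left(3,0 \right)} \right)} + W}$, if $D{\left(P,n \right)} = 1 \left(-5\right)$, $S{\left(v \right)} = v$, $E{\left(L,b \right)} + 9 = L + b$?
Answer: $\frac{3349}{4126} \approx 0.81168$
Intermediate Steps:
$E{\left(L,b \right)} = -9 + L + b$ ($E{\left(L,b \right)} = -9 + \left(L + b\right) = -9 + L + b$)
$D{\left(P,n \right)} = -5$
$W = 4096$ ($W = \left(0 + \left(55 - -9\right)\right)^{2} = \left(0 + \left(55 + 9\right)\right)^{2} = \left(0 + 64\right)^{2} = 64^{2} = 4096$)
$\frac{49148 - 45799}{r{\left(D{\left(1,3 \right)},E{\left(3,0 \right)} \right)} + W} = \frac{49148 - 45799}{\left(-9 + 3 + 0\right) \left(-5\right) + 4096} = \frac{3349}{\left(-6\right) \left(-5\right) + 4096} = \frac{3349}{30 + 4096} = \frac{3349}{4126}$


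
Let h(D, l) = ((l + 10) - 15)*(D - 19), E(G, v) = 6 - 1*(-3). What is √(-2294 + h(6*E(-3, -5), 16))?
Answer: I*√1909 ≈ 43.692*I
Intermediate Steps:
E(G, v) = 9 (E(G, v) = 6 + 3 = 9)
h(D, l) = (-19 + D)*(-5 + l) (h(D, l) = ((10 + l) - 15)*(-19 + D) = (-5 + l)*(-19 + D) = (-19 + D)*(-5 + l))
√(-2294 + h(6*E(-3, -5), 16)) = √(-2294 + (95 - 19*16 - 30*9 + (6*9)*16)) = √(-2294 + (95 - 304 - 5*54 + 54*16)) = √(-2294 + (95 - 304 - 270 + 864)) = √(-2294 + 385) = √(-1909) = I*√1909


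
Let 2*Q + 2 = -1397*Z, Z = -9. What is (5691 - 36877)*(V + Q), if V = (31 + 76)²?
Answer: -553068117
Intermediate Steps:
V = 11449 (V = 107² = 11449)
Q = 12571/2 (Q = -1 + (-1397*(-9))/2 = -1 + (½)*12573 = -1 + 12573/2 = 12571/2 ≈ 6285.5)
(5691 - 36877)*(V + Q) = (5691 - 36877)*(11449 + 12571/2) = -31186*35469/2 = -553068117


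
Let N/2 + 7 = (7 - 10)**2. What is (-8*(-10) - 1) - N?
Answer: 75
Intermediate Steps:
N = 4 (N = -14 + 2*(7 - 10)**2 = -14 + 2*(-3)**2 = -14 + 2*9 = -14 + 18 = 4)
(-8*(-10) - 1) - N = (-8*(-10) - 1) - 1*4 = (80 - 1) - 4 = 79 - 4 = 75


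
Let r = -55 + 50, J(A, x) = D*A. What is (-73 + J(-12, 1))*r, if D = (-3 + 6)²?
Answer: 905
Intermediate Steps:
D = 9 (D = 3² = 9)
J(A, x) = 9*A
r = -5
(-73 + J(-12, 1))*r = (-73 + 9*(-12))*(-5) = (-73 - 108)*(-5) = -181*(-5) = 905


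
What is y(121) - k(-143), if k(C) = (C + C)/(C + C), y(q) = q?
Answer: 120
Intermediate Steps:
k(C) = 1 (k(C) = (2*C)/((2*C)) = (2*C)*(1/(2*C)) = 1)
y(121) - k(-143) = 121 - 1*1 = 121 - 1 = 120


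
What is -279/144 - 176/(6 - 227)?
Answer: -4035/3536 ≈ -1.1411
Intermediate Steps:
-279/144 - 176/(6 - 227) = -279*1/144 - 176/(-221) = -31/16 - 176*(-1/221) = -31/16 + 176/221 = -4035/3536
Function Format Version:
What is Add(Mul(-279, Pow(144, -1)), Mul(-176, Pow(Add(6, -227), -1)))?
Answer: Rational(-4035, 3536) ≈ -1.1411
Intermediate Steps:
Add(Mul(-279, Pow(144, -1)), Mul(-176, Pow(Add(6, -227), -1))) = Add(Mul(-279, Rational(1, 144)), Mul(-176, Pow(-221, -1))) = Add(Rational(-31, 16), Mul(-176, Rational(-1, 221))) = Add(Rational(-31, 16), Rational(176, 221)) = Rational(-4035, 3536)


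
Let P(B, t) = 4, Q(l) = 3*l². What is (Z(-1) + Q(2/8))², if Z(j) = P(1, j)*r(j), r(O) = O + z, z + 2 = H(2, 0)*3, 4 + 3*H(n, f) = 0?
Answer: 198025/256 ≈ 773.54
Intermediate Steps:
H(n, f) = -4/3 (H(n, f) = -4/3 + (⅓)*0 = -4/3 + 0 = -4/3)
z = -6 (z = -2 - 4/3*3 = -2 - 4 = -6)
r(O) = -6 + O (r(O) = O - 6 = -6 + O)
Z(j) = -24 + 4*j (Z(j) = 4*(-6 + j) = -24 + 4*j)
(Z(-1) + Q(2/8))² = ((-24 + 4*(-1)) + 3*(2/8)²)² = ((-24 - 4) + 3*(2*(⅛))²)² = (-28 + 3*(¼)²)² = (-28 + 3*(1/16))² = (-28 + 3/16)² = (-445/16)² = 198025/256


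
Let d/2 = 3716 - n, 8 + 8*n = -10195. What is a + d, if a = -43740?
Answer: -135029/4 ≈ -33757.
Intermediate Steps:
n = -10203/8 (n = -1 + (⅛)*(-10195) = -1 - 10195/8 = -10203/8 ≈ -1275.4)
d = 39931/4 (d = 2*(3716 - 1*(-10203/8)) = 2*(3716 + 10203/8) = 2*(39931/8) = 39931/4 ≈ 9982.8)
a + d = -43740 + 39931/4 = -135029/4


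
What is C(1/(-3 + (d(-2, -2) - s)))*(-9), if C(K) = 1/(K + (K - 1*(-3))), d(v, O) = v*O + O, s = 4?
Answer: -45/13 ≈ -3.4615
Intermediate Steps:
d(v, O) = O + O*v (d(v, O) = O*v + O = O + O*v)
C(K) = 1/(3 + 2*K) (C(K) = 1/(K + (K + 3)) = 1/(K + (3 + K)) = 1/(3 + 2*K))
C(1/(-3 + (d(-2, -2) - s)))*(-9) = -9/(3 + 2/(-3 + (-2*(1 - 2) - 1*4))) = -9/(3 + 2/(-3 + (-2*(-1) - 4))) = -9/(3 + 2/(-3 + (2 - 4))) = -9/(3 + 2/(-3 - 2)) = -9/(3 + 2/(-5)) = -9/(3 + 2*(-1/5)) = -9/(3 - 2/5) = -9/(13/5) = (5/13)*(-9) = -45/13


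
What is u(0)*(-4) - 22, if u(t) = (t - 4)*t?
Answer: -22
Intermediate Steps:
u(t) = t*(-4 + t) (u(t) = (-4 + t)*t = t*(-4 + t))
u(0)*(-4) - 22 = (0*(-4 + 0))*(-4) - 22 = (0*(-4))*(-4) - 22 = 0*(-4) - 22 = 0 - 22 = -22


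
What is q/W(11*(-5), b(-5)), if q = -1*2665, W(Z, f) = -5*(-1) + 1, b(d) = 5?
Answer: -2665/6 ≈ -444.17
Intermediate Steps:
W(Z, f) = 6 (W(Z, f) = 5 + 1 = 6)
q = -2665
q/W(11*(-5), b(-5)) = -2665/6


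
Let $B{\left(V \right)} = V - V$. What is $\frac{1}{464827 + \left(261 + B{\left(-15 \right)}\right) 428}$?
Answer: $\frac{1}{576535} \approx 1.7345 \cdot 10^{-6}$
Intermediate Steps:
$B{\left(V \right)} = 0$
$\frac{1}{464827 + \left(261 + B{\left(-15 \right)}\right) 428} = \frac{1}{464827 + \left(261 + 0\right) 428} = \frac{1}{464827 + 261 \cdot 428} = \frac{1}{464827 + 111708} = \frac{1}{576535}$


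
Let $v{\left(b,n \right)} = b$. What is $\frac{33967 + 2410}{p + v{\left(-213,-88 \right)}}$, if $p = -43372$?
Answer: $- \frac{36377}{43585} \approx -0.83462$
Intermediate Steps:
$\frac{33967 + 2410}{p + v{\left(-213,-88 \right)}} = \frac{33967 + 2410}{-43372 - 213} = \frac{36377}{-43585} = 36377 \left(- \frac{1}{43585}\right) = - \frac{36377}{43585}$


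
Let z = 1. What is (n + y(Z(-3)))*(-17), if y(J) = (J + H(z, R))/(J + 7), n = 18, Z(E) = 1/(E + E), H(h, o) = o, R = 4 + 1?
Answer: -13039/41 ≈ -318.02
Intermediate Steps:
R = 5
Z(E) = 1/(2*E)
y(J) = (5 + J)/(7 + J) (y(J) = (J + 5)/(J + 7) = (5 + J)/(7 + J))
(n + y(Z(-3)))*(-17) = (18 + (5 + (1/2)/(-3))/(7 + (1/2)/(-3)))*(-17) = (18 + (5 + (1/2)*(-1/3))/(7 + (1/2)*(-1/3)))*(-17) = (18 + (5 - 1/6)/(7 - 1/6))*(-17) = (18 + (29/6)/(41/6))*(-17) = (18 + (6/41)*(29/6))*(-17) = (18 + 29/41)*(-17) = (767/41)*(-17) = -13039/41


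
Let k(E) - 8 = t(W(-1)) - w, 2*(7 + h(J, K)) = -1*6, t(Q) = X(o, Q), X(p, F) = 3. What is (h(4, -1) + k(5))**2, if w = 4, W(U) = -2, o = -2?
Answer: 9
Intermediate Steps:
t(Q) = 3
h(J, K) = -10 (h(J, K) = -7 + (-1*6)/2 = -7 + (1/2)*(-6) = -7 - 3 = -10)
k(E) = 7 (k(E) = 8 + (3 - 1*4) = 8 + (3 - 4) = 8 - 1 = 7)
(h(4, -1) + k(5))**2 = (-10 + 7)**2 = (-3)**2 = 9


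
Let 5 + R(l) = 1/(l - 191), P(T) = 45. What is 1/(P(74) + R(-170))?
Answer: 361/14439 ≈ 0.025002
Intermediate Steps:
R(l) = -5 + 1/(-191 + l) (R(l) = -5 + 1/(l - 191) = -5 + 1/(-191 + l))
1/(P(74) + R(-170)) = 1/(45 + (956 - 5*(-170))/(-191 - 170)) = 1/(45 + (956 + 850)/(-361)) = 1/(45 - 1/361*1806) = 1/(45 - 1806/361) = 1/(14439/361) = 361/14439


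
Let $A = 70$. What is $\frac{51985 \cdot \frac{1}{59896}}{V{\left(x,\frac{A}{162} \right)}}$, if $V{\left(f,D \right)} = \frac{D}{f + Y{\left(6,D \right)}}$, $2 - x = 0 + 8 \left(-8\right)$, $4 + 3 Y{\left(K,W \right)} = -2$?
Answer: $\frac{6737256}{52409} \approx 128.55$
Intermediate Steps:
$Y{\left(K,W \right)} = -2$ ($Y{\left(K,W \right)} = - \frac{4}{3} + \frac{1}{3} \left(-2\right) = - \frac{4}{3} - \frac{2}{3} = -2$)
$x = 66$ ($x = 2 - \left(0 + 8 \left(-8\right)\right) = 2 - \left(0 - 64\right) = 2 - -64 = 2 + 64 = 66$)
$V{\left(f,D \right)} = \frac{D}{-2 + f}$ ($V{\left(f,D \right)} = \frac{D}{f - 2} = \frac{D}{-2 + f}$)
$\frac{51985 \cdot \frac{1}{59896}}{V{\left(x,\frac{A}{162} \right)}} = \frac{51985 \cdot \frac{1}{59896}}{\frac{70}{162} \frac{1}{-2 + 66}} = \frac{51985 \cdot \frac{1}{59896}}{70 \cdot \frac{1}{162} \cdot \frac{1}{64}} = \frac{51985}{59896 \cdot \frac{35}{81} \cdot \frac{1}{64}} = \frac{51985}{59896 \cdot \frac{35}{5184}} = \frac{51985}{59896} \cdot \frac{5184}{35} = \frac{6737256}{52409}$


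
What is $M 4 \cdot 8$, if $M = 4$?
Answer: $128$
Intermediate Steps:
$M 4 \cdot 8 = 4 \cdot 4 \cdot 8 = 16 \cdot 8 = 128$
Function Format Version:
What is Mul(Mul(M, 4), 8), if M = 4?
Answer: 128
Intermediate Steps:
Mul(Mul(M, 4), 8) = Mul(Mul(4, 4), 8) = Mul(16, 8) = 128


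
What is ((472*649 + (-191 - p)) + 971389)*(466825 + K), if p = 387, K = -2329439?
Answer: -2378816981346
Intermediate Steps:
((472*649 + (-191 - p)) + 971389)*(466825 + K) = ((472*649 + (-191 - 1*387)) + 971389)*(466825 - 2329439) = ((306328 + (-191 - 387)) + 971389)*(-1862614) = ((306328 - 578) + 971389)*(-1862614) = (305750 + 971389)*(-1862614) = 1277139*(-1862614) = -2378816981346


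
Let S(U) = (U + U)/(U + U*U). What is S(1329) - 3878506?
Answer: -2579206489/665 ≈ -3.8785e+6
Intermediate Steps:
S(U) = 2*U/(U + U²) (S(U) = (2*U)/(U + U²) = 2*U/(U + U²))
S(1329) - 3878506 = 2/(1 + 1329) - 3878506 = 2/1330 - 3878506 = 2*(1/1330) - 3878506 = 1/665 - 3878506 = -2579206489/665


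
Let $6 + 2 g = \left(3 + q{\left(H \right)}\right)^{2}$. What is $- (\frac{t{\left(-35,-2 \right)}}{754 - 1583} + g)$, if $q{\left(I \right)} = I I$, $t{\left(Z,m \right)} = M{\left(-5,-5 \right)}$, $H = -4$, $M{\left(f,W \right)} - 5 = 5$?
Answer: $- \frac{294275}{1658} \approx -177.49$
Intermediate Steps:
$M{\left(f,W \right)} = 10$ ($M{\left(f,W \right)} = 5 + 5 = 10$)
$t{\left(Z,m \right)} = 10$
$q{\left(I \right)} = I^{2}$
$g = \frac{355}{2}$ ($g = -3 + \frac{\left(3 + \left(-4\right)^{2}\right)^{2}}{2} = -3 + \frac{\left(3 + 16\right)^{2}}{2} = -3 + \frac{19^{2}}{2} = -3 + \frac{1}{2} \cdot 361 = -3 + \frac{361}{2} = \frac{355}{2} \approx 177.5$)
$- (\frac{t{\left(-35,-2 \right)}}{754 - 1583} + g) = - (\frac{10}{754 - 1583} + \frac{355}{2}) = - (\frac{10}{-829} + \frac{355}{2}) = - (10 \left(- \frac{1}{829}\right) + \frac{355}{2}) = - (- \frac{10}{829} + \frac{355}{2}) = \left(-1\right) \frac{294275}{1658} = - \frac{294275}{1658}$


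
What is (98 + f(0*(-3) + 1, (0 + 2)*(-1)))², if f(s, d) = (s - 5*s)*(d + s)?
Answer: 10404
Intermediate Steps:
f(s, d) = -4*s*(d + s) (f(s, d) = (-4*s)*(d + s) = -4*s*(d + s))
(98 + f(0*(-3) + 1, (0 + 2)*(-1)))² = (98 - 4*(0*(-3) + 1)*((0 + 2)*(-1) + (0*(-3) + 1)))² = (98 - 4*(0 + 1)*(2*(-1) + (0 + 1)))² = (98 - 4*1*(-2 + 1))² = (98 - 4*1*(-1))² = (98 + 4)² = 102² = 10404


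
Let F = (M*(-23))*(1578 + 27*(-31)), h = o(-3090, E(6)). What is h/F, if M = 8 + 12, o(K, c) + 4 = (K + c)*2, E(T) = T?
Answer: 1543/85215 ≈ 0.018107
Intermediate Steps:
o(K, c) = -4 + 2*K + 2*c (o(K, c) = -4 + (K + c)*2 = -4 + (2*K + 2*c) = -4 + 2*K + 2*c)
M = 20
h = -6172 (h = -4 + 2*(-3090) + 2*6 = -4 - 6180 + 12 = -6172)
F = -340860 (F = (20*(-23))*(1578 + 27*(-31)) = -460*(1578 - 837) = -460*741 = -340860)
h/F = -6172/(-340860) = -6172*(-1/340860) = 1543/85215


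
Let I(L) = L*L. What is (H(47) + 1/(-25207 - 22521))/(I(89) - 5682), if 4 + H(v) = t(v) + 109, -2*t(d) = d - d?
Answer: 5011439/106862992 ≈ 0.046896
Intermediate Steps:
t(d) = 0 (t(d) = -(d - d)/2 = -½*0 = 0)
H(v) = 105 (H(v) = -4 + (0 + 109) = -4 + 109 = 105)
I(L) = L²
(H(47) + 1/(-25207 - 22521))/(I(89) - 5682) = (105 + 1/(-25207 - 22521))/(89² - 5682) = (105 + 1/(-47728))/(7921 - 5682) = (105 - 1/47728)/2239 = (5011439/47728)*(1/2239) = 5011439/106862992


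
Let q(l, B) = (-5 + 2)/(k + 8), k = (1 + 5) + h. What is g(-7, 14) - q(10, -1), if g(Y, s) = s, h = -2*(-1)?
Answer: 227/16 ≈ 14.188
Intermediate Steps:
h = 2
k = 8 (k = (1 + 5) + 2 = 6 + 2 = 8)
q(l, B) = -3/16 (q(l, B) = (-5 + 2)/(8 + 8) = -3/16)
g(-7, 14) - q(10, -1) = 14 - 1*(-3/16) = 14 + 3/16 = 227/16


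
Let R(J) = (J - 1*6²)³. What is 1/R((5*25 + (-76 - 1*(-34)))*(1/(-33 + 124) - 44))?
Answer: -753571/37772406522828125 ≈ -1.9950e-11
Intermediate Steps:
R(J) = (-36 + J)³ (R(J) = (J - 1*36)³ = (J - 36)³ = (-36 + J)³)
1/R((5*25 + (-76 - 1*(-34)))*(1/(-33 + 124) - 44)) = 1/((-36 + (5*25 + (-76 - 1*(-34)))*(1/(-33 + 124) - 44))³) = 1/((-36 + (125 + (-76 + 34))*(1/91 - 44))³) = 1/((-36 + (125 - 42)*(1/91 - 44))³) = 1/((-36 + 83*(-4003/91))³) = 1/((-36 - 332249/91)³) = 1/((-335525/91)³) = 1/(-37772406522828125/753571) = -753571/37772406522828125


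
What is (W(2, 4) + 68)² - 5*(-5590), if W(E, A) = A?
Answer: 33134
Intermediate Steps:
(W(2, 4) + 68)² - 5*(-5590) = (4 + 68)² - 5*(-5590) = 72² - 1*(-27950) = 5184 + 27950 = 33134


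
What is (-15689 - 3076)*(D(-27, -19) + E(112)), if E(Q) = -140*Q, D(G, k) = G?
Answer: 294741855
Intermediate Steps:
(-15689 - 3076)*(D(-27, -19) + E(112)) = (-15689 - 3076)*(-27 - 140*112) = -18765*(-27 - 15680) = -18765*(-15707) = 294741855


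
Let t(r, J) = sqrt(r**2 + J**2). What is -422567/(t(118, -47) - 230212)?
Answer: 97279994204/52997548811 + 422567*sqrt(16133)/52997548811 ≈ 1.8366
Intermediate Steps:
t(r, J) = sqrt(J**2 + r**2)
-422567/(t(118, -47) - 230212) = -422567/(sqrt((-47)**2 + 118**2) - 230212) = -422567/(sqrt(2209 + 13924) - 230212) = -422567/(sqrt(16133) - 230212) = -422567/(-230212 + sqrt(16133))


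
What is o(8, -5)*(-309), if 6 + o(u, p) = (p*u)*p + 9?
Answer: -62727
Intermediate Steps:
o(u, p) = 3 + u*p² (o(u, p) = -6 + ((p*u)*p + 9) = -6 + (u*p² + 9) = -6 + (9 + u*p²) = 3 + u*p²)
o(8, -5)*(-309) = (3 + 8*(-5)²)*(-309) = (3 + 8*25)*(-309) = (3 + 200)*(-309) = 203*(-309) = -62727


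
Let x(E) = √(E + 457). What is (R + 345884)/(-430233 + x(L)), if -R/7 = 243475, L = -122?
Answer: 584446146753/185100433954 + 1358441*√335/185100433954 ≈ 3.1576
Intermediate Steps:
x(E) = √(457 + E)
R = -1704325 (R = -7*243475 = -1704325)
(R + 345884)/(-430233 + x(L)) = (-1704325 + 345884)/(-430233 + √(457 - 122)) = -1358441/(-430233 + √335)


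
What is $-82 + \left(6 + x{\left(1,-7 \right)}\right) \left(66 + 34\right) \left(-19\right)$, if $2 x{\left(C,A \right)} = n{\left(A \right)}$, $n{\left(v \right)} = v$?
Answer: $-4832$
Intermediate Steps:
$x{\left(C,A \right)} = \frac{A}{2}$
$-82 + \left(6 + x{\left(1,-7 \right)}\right) \left(66 + 34\right) \left(-19\right) = -82 + \left(6 + \frac{1}{2} \left(-7\right)\right) \left(66 + 34\right) \left(-19\right) = -82 + \left(6 - \frac{7}{2}\right) 100 \left(-19\right) = -82 + \frac{5}{2} \cdot 100 \left(-19\right) = -82 + 250 \left(-19\right) = -82 - 4750 = -4832$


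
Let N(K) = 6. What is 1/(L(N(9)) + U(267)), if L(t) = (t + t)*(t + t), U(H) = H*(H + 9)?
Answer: 1/73836 ≈ 1.3544e-5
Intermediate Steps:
U(H) = H*(9 + H)
L(t) = 4*t**2 (L(t) = (2*t)*(2*t) = 4*t**2)
1/(L(N(9)) + U(267)) = 1/(4*6**2 + 267*(9 + 267)) = 1/(4*36 + 267*276) = 1/(144 + 73692) = 1/73836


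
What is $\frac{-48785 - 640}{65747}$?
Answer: $- \frac{49425}{65747} \approx -0.75175$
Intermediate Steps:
$\frac{-48785 - 640}{65747} = \left(-48785 - 640\right) \frac{1}{65747} = \left(-49425\right) \frac{1}{65747} = - \frac{49425}{65747}$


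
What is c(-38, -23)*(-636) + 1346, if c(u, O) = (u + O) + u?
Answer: 64310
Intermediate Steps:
c(u, O) = O + 2*u (c(u, O) = (O + u) + u = O + 2*u)
c(-38, -23)*(-636) + 1346 = (-23 + 2*(-38))*(-636) + 1346 = (-23 - 76)*(-636) + 1346 = -99*(-636) + 1346 = 62964 + 1346 = 64310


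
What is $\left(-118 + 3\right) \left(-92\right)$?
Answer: $10580$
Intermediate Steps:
$\left(-118 + 3\right) \left(-92\right) = \left(-115\right) \left(-92\right) = 10580$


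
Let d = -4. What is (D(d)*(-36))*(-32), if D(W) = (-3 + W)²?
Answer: 56448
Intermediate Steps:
(D(d)*(-36))*(-32) = ((-3 - 4)²*(-36))*(-32) = ((-7)²*(-36))*(-32) = (49*(-36))*(-32) = -1764*(-32) = 56448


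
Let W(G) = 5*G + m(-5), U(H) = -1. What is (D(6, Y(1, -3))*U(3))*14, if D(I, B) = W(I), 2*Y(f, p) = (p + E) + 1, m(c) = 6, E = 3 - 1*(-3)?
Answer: -504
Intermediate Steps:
E = 6 (E = 3 + 3 = 6)
Y(f, p) = 7/2 + p/2 (Y(f, p) = ((p + 6) + 1)/2 = ((6 + p) + 1)/2 = (7 + p)/2 = 7/2 + p/2)
W(G) = 6 + 5*G (W(G) = 5*G + 6 = 6 + 5*G)
D(I, B) = 6 + 5*I
(D(6, Y(1, -3))*U(3))*14 = ((6 + 5*6)*(-1))*14 = ((6 + 30)*(-1))*14 = (36*(-1))*14 = -36*14 = -504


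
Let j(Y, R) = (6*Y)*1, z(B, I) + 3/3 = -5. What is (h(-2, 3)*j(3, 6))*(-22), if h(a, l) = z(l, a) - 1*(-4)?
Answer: 792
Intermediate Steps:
z(B, I) = -6 (z(B, I) = -1 - 5 = -6)
j(Y, R) = 6*Y
h(a, l) = -2 (h(a, l) = -6 - 1*(-4) = -6 + 4 = -2)
(h(-2, 3)*j(3, 6))*(-22) = -12*3*(-22) = -2*18*(-22) = -36*(-22) = 792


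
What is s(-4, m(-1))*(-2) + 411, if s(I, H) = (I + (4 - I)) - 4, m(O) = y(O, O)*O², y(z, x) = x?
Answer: 411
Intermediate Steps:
m(O) = O³ (m(O) = O*O² = O³)
s(I, H) = 0 (s(I, H) = 4 - 4 = 0)
s(-4, m(-1))*(-2) + 411 = 0*(-2) + 411 = 0 + 411 = 411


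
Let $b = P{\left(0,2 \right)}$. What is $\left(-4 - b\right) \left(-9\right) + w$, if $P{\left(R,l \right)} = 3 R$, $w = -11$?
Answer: $25$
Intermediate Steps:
$b = 0$ ($b = 3 \cdot 0 = 0$)
$\left(-4 - b\right) \left(-9\right) + w = \left(-4 - 0\right) \left(-9\right) - 11 = \left(-4 + 0\right) \left(-9\right) - 11 = \left(-4\right) \left(-9\right) - 11 = 36 - 11 = 25$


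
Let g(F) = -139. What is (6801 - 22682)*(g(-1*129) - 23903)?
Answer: 381811002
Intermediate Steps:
(6801 - 22682)*(g(-1*129) - 23903) = (6801 - 22682)*(-139 - 23903) = -15881*(-24042) = 381811002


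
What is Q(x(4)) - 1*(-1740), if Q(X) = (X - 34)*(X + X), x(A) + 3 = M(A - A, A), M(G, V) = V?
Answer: 1674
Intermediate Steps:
x(A) = -3 + A
Q(X) = 2*X*(-34 + X) (Q(X) = (-34 + X)*(2*X) = 2*X*(-34 + X))
Q(x(4)) - 1*(-1740) = 2*(-3 + 4)*(-34 + (-3 + 4)) - 1*(-1740) = 2*1*(-34 + 1) + 1740 = 2*1*(-33) + 1740 = -66 + 1740 = 1674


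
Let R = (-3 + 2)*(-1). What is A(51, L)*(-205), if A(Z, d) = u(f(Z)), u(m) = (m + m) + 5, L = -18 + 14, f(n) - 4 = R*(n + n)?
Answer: -44485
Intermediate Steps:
R = 1 (R = -1*(-1) = 1)
f(n) = 4 + 2*n (f(n) = 4 + 1*(n + n) = 4 + 1*(2*n) = 4 + 2*n)
L = -4
u(m) = 5 + 2*m (u(m) = 2*m + 5 = 5 + 2*m)
A(Z, d) = 13 + 4*Z (A(Z, d) = 5 + 2*(4 + 2*Z) = 5 + (8 + 4*Z) = 13 + 4*Z)
A(51, L)*(-205) = (13 + 4*51)*(-205) = (13 + 204)*(-205) = 217*(-205) = -44485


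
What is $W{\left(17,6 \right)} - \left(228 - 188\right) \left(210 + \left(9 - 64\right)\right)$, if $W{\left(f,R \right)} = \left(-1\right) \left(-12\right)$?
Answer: $-6188$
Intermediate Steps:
$W{\left(f,R \right)} = 12$
$W{\left(17,6 \right)} - \left(228 - 188\right) \left(210 + \left(9 - 64\right)\right) = 12 - \left(228 - 188\right) \left(210 + \left(9 - 64\right)\right) = 12 - 40 \left(210 + \left(9 - 64\right)\right) = 12 - 40 \left(210 - 55\right) = 12 - 40 \cdot 155 = 12 - 6200 = -6188$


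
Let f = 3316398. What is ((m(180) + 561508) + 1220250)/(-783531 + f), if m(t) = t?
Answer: 1781938/2532867 ≈ 0.70353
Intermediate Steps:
((m(180) + 561508) + 1220250)/(-783531 + f) = ((180 + 561508) + 1220250)/(-783531 + 3316398) = (561688 + 1220250)/2532867 = 1781938*(1/2532867) = 1781938/2532867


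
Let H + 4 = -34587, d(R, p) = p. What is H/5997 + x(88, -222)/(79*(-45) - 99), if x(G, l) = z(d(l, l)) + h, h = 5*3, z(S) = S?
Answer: -13906015/2434782 ≈ -5.7114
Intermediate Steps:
H = -34591 (H = -4 - 34587 = -34591)
h = 15
x(G, l) = 15 + l (x(G, l) = l + 15 = 15 + l)
H/5997 + x(88, -222)/(79*(-45) - 99) = -34591/5997 + (15 - 222)/(79*(-45) - 99) = -34591*1/5997 - 207/(-3555 - 99) = -34591/5997 - 207/(-3654) = -34591/5997 - 207*(-1/3654) = -34591/5997 + 23/406 = -13906015/2434782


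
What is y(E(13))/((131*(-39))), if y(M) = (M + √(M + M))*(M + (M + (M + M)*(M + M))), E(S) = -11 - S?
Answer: 18048/1703 - 3008*I*√3/1703 ≈ 10.598 - 3.0593*I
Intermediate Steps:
y(M) = (M + √2*√M)*(2*M + 4*M²) (y(M) = (M + √(2*M))*(M + (M + (2*M)*(2*M))) = (M + √2*√M)*(M + (M + 4*M²)) = (M + √2*√M)*(2*M + 4*M²))
y(E(13))/((131*(-39))) = (2*(-11 - 1*13)² + 4*(-11 - 1*13)³ + 2*√2*(-11 - 1*13)^(3/2) + 4*√2*(-11 - 1*13)^(5/2))/((131*(-39))) = (2*(-11 - 13)² + 4*(-11 - 13)³ + 2*√2*(-11 - 13)^(3/2) + 4*√2*(-11 - 13)^(5/2))/(-5109) = (2*(-24)² + 4*(-24)³ + 2*√2*(-24)^(3/2) + 4*√2*(-24)^(5/2))*(-1/5109) = (2*576 + 4*(-13824) + 2*√2*(-48*I*√6) + 4*√2*(1152*I*√6))*(-1/5109) = (1152 - 55296 - 192*I*√3 + 9216*I*√3)*(-1/5109) = (-54144 + 9024*I*√3)*(-1/5109) = 18048/1703 - 3008*I*√3/1703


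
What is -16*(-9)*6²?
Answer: 5184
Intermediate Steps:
-16*(-9)*6² = 144*36 = 5184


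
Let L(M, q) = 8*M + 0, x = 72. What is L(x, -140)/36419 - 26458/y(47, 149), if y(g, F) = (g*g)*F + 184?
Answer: -773882702/11993687175 ≈ -0.064524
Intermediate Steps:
y(g, F) = 184 + F*g² (y(g, F) = g²*F + 184 = F*g² + 184 = 184 + F*g²)
L(M, q) = 8*M
L(x, -140)/36419 - 26458/y(47, 149) = (8*72)/36419 - 26458/(184 + 149*47²) = 576*(1/36419) - 26458/(184 + 149*2209) = 576/36419 - 26458/(184 + 329141) = 576/36419 - 26458/329325 = -773882702/11993687175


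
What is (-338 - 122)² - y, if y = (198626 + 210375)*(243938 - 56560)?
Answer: -76637577778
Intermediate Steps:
y = 76637789378 (y = 409001*187378 = 76637789378)
(-338 - 122)² - y = (-338 - 122)² - 1*76637789378 = (-460)² - 76637789378 = 211600 - 76637789378 = -76637577778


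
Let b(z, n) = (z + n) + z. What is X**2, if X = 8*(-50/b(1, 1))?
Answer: 160000/9 ≈ 17778.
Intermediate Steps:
b(z, n) = n + 2*z (b(z, n) = (n + z) + z = n + 2*z)
X = -400/3 (X = 8*(-50/(1 + 2*1)) = 8*(-50/(1 + 2)) = 8*(-50/3) = -400/3 ≈ -133.33)
X**2 = (-400/3)**2 = 160000/9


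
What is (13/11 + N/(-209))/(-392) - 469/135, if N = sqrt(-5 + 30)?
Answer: -1748041/502740 ≈ -3.4770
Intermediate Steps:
N = 5 (N = sqrt(25) = 5)
(13/11 + N/(-209))/(-392) - 469/135 = (13/11 + 5/(-209))/(-392) - 469/135 = (13*(1/11) + 5*(-1/209))*(-1/392) - 469*1/135 = (13/11 - 5/209)*(-1/392) - 469/135 = (22/19)*(-1/392) - 469/135 = -11/3724 - 469/135 = -1748041/502740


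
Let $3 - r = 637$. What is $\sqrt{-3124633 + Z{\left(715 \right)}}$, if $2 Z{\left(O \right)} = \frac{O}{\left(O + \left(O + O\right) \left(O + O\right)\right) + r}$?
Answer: $\frac{i \sqrt{52268202027965927222}}{4089962} \approx 1767.7 i$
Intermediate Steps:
$r = -634$ ($r = 3 - 637 = -634$)
$Z{\left(O \right)} = \frac{O}{2 \left(-634 + O + 4 O^{2}\right)}$ ($Z{\left(O \right)} = \frac{O \frac{1}{\left(O + \left(O + O\right) \left(O + O\right)\right) - 634}}{2} = \frac{O \frac{1}{\left(O + 2 O 2 O\right) - 634}}{2} = \frac{O \frac{1}{\left(O + 4 O^{2}\right) - 634}}{2} = \frac{O \frac{1}{-634 + O + 4 O^{2}}}{2} = \frac{O}{2 \left(-634 + O + 4 O^{2}\right)}$)
$\sqrt{-3124633 + Z{\left(715 \right)}} = \sqrt{-3124633 + \frac{1}{2} \cdot 715 \frac{1}{-634 + 715 + 4 \cdot 715^{2}}} = \sqrt{-3124633 + \frac{1}{2} \cdot 715 \frac{1}{-634 + 715 + 4 \cdot 511225}} = \sqrt{-3124633 + \frac{1}{2} \cdot 715 \frac{1}{-634 + 715 + 2044900}} = \sqrt{-3124633 + \frac{1}{2} \cdot 715 \cdot \frac{1}{2044981}} = \sqrt{-3124633 + \frac{715}{4089962}} = \sqrt{- \frac{12779630233231}{4089962}} = \frac{i \sqrt{52268202027965927222}}{4089962}$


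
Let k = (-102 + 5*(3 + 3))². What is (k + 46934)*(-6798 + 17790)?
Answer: 572881056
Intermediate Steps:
k = 5184 (k = (-102 + 5*6)² = (-102 + 30)² = (-72)² = 5184)
(k + 46934)*(-6798 + 17790) = (5184 + 46934)*(-6798 + 17790) = 52118*10992 = 572881056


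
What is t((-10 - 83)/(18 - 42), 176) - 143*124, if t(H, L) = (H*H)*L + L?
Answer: -59653/4 ≈ -14913.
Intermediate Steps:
t(H, L) = L + L*H² (t(H, L) = H²*L + L = L*H² + L = L + L*H²)
t((-10 - 83)/(18 - 42), 176) - 143*124 = 176*(1 + ((-10 - 83)/(18 - 42))²) - 143*124 = 176*(1 + (-93/(-24))²) - 1*17732 = 176*(1 + (-93*(-1/24))²) - 17732 = 176*(1 + (31/8)²) - 17732 = 176*(1 + 961/64) - 17732 = 176*(1025/64) - 17732 = 11275/4 - 17732 = -59653/4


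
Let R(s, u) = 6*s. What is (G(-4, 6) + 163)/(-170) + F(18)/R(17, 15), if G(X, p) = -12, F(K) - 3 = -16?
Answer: -259/255 ≈ -1.0157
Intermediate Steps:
F(K) = -13 (F(K) = 3 - 16 = -13)
(G(-4, 6) + 163)/(-170) + F(18)/R(17, 15) = (-12 + 163)/(-170) - 13/(6*17) = 151*(-1/170) - 13/102 = -151/170 - 13*1/102 = -151/170 - 13/102 = -259/255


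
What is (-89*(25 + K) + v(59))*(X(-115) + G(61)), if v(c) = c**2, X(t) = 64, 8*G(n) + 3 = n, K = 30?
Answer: -201495/2 ≈ -1.0075e+5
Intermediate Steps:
G(n) = -3/8 + n/8
(-89*(25 + K) + v(59))*(X(-115) + G(61)) = (-89*(25 + 30) + 59**2)*(64 + (-3/8 + (1/8)*61)) = (-89*55 + 3481)*(64 + (-3/8 + 61/8)) = (-4895 + 3481)*(64 + 29/4) = -1414*285/4 = -201495/2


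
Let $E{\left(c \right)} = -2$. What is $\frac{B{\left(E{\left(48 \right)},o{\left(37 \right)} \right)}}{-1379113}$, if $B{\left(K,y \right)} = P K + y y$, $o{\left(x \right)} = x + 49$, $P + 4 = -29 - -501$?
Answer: $- \frac{6460}{1379113} \approx -0.0046842$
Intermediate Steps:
$P = 468$ ($P = -4 - -472 = -4 + \left(-29 + 501\right) = -4 + 472 = 468$)
$o{\left(x \right)} = 49 + x$
$B{\left(K,y \right)} = y^{2} + 468 K$ ($B{\left(K,y \right)} = 468 K + y y = 468 K + y^{2} = y^{2} + 468 K$)
$\frac{B{\left(E{\left(48 \right)},o{\left(37 \right)} \right)}}{-1379113} = \frac{\left(49 + 37\right)^{2} + 468 \left(-2\right)}{-1379113} = \left(86^{2} - 936\right) \left(- \frac{1}{1379113}\right) = \left(7396 - 936\right) \left(- \frac{1}{1379113}\right) = 6460 \left(- \frac{1}{1379113}\right) = - \frac{6460}{1379113}$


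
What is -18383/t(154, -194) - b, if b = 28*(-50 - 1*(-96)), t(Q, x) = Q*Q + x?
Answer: -30314719/23522 ≈ -1288.8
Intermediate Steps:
t(Q, x) = x + Q² (t(Q, x) = Q² + x = x + Q²)
b = 1288 (b = 28*(-50 + 96) = 28*46 = 1288)
-18383/t(154, -194) - b = -18383/(-194 + 154²) - 1*1288 = -18383/(-194 + 23716) - 1288 = -18383/23522 - 1288 = -30314719/23522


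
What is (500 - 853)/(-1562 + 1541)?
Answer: 353/21 ≈ 16.810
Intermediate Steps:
(500 - 853)/(-1562 + 1541) = -353/(-21) = -353*(-1/21) = 353/21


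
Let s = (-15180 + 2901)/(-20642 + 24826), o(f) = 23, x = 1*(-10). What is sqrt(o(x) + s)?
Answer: sqrt(87814838)/2092 ≈ 4.4794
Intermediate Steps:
x = -10
s = -12279/4184 ≈ -2.9348
sqrt(o(x) + s) = sqrt(23 - 12279/4184) = sqrt(83953/4184) = sqrt(87814838)/2092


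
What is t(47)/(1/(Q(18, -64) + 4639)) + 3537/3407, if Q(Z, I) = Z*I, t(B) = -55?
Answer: -653407958/3407 ≈ -1.9178e+5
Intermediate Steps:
Q(Z, I) = I*Z
t(47)/(1/(Q(18, -64) + 4639)) + 3537/3407 = -55/(1/(-64*18 + 4639)) + 3537/3407 = -55/(1/(-1152 + 4639)) + 3537*(1/3407) = -55/(1/3487) + 3537/3407 = -55/1/3487 + 3537/3407 = -55*3487 + 3537/3407 = -191785 + 3537/3407 = -653407958/3407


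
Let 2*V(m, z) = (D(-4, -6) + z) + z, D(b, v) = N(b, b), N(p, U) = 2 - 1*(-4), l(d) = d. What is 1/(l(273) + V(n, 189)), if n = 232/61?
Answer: 1/465 ≈ 0.0021505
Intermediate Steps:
n = 232/61 (n = 232*(1/61) = 232/61 ≈ 3.8033)
N(p, U) = 6 (N(p, U) = 2 + 4 = 6)
D(b, v) = 6
V(m, z) = 3 + z (V(m, z) = ((6 + z) + z)/2 = (6 + 2*z)/2 = 3 + z)
1/(l(273) + V(n, 189)) = 1/(273 + (3 + 189)) = 1/(273 + 192) = 1/465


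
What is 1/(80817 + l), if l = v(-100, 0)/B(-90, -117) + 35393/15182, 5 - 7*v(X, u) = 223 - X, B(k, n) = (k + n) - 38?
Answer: 26037130/2104308262081 ≈ 1.2373e-5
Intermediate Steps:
B(k, n) = -38 + k + n
v(X, u) = -218/7 + X/7 (v(X, u) = 5/7 - (223 - X)/7 = 5/7 + (-223/7 + X/7) = -218/7 + X/7)
l = 65526871/26037130 (l = (-218/7 + (⅐)*(-100))/(-38 - 90 - 117) + 35393/15182 = (-218/7 - 100/7)/(-245) + 35393*(1/15182) = -318/7*(-1/245) + 35393/15182 = 318/1715 + 35393/15182 = 65526871/26037130 ≈ 2.5167)
1/(80817 + l) = 1/(80817 + 65526871/26037130) = 1/(2104308262081/26037130) = 26037130/2104308262081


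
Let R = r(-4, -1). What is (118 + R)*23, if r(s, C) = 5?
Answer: 2829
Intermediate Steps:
R = 5
(118 + R)*23 = (118 + 5)*23 = 123*23 = 2829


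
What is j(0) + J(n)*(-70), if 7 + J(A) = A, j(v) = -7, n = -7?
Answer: 973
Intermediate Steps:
J(A) = -7 + A
j(0) + J(n)*(-70) = -7 + (-7 - 7)*(-70) = -7 - 14*(-70) = -7 + 980 = 973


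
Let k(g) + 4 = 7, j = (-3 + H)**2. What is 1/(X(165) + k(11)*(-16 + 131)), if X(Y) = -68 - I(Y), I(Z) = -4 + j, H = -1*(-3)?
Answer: 1/281 ≈ 0.0035587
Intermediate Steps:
H = 3
j = 0 (j = (-3 + 3)**2 = 0**2 = 0)
I(Z) = -4 (I(Z) = -4 + 0 = -4)
k(g) = 3 (k(g) = -4 + 7 = 3)
X(Y) = -64 (X(Y) = -68 - 1*(-4) = -68 + 4 = -64)
1/(X(165) + k(11)*(-16 + 131)) = 1/(-64 + 3*(-16 + 131)) = 1/(-64 + 3*115) = 1/(-64 + 345) = 1/281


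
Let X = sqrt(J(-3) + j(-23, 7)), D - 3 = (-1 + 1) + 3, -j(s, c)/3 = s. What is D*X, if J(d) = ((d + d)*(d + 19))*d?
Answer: 6*sqrt(357) ≈ 113.37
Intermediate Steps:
j(s, c) = -3*s
J(d) = 2*d**2*(19 + d) (J(d) = ((2*d)*(19 + d))*d = (2*d*(19 + d))*d = 2*d**2*(19 + d))
D = 6 (D = 3 + ((-1 + 1) + 3) = 3 + (0 + 3) = 3 + 3 = 6)
X = sqrt(357) (X = sqrt(2*(-3)**2*(19 - 3) - 3*(-23)) = sqrt(2*9*16 + 69) = sqrt(288 + 69) = sqrt(357) ≈ 18.894)
D*X = 6*sqrt(357)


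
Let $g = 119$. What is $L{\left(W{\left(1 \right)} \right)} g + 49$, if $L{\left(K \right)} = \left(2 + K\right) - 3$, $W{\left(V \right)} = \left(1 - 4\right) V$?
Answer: $-427$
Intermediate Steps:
$W{\left(V \right)} = - 3 V$
$L{\left(K \right)} = -1 + K$ ($L{\left(K \right)} = \left(2 + K\right) - 3 = -1 + K$)
$L{\left(W{\left(1 \right)} \right)} g + 49 = \left(-1 - 3\right) 119 + 49 = \left(-4\right) 119 + 49 = -476 + 49 = -427$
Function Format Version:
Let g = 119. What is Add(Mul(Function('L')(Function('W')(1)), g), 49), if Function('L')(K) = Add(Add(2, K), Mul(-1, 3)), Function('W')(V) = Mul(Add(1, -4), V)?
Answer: -427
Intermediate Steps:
Function('W')(V) = Mul(-3, V)
Function('L')(K) = Add(-1, K) (Function('L')(K) = Add(Add(2, K), -3) = Add(-1, K))
Add(Mul(Function('L')(Function('W')(1)), g), 49) = Add(Mul(Add(-1, Mul(-3, 1)), 119), 49) = Add(Mul(Add(-1, -3), 119), 49) = Add(Mul(-4, 119), 49) = Add(-476, 49) = -427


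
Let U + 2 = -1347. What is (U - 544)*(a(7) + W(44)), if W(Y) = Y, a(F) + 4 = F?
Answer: -88971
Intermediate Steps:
U = -1349 (U = -2 - 1347 = -1349)
a(F) = -4 + F
(U - 544)*(a(7) + W(44)) = (-1349 - 544)*((-4 + 7) + 44) = -1893*(3 + 44) = -1893*47 = -88971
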